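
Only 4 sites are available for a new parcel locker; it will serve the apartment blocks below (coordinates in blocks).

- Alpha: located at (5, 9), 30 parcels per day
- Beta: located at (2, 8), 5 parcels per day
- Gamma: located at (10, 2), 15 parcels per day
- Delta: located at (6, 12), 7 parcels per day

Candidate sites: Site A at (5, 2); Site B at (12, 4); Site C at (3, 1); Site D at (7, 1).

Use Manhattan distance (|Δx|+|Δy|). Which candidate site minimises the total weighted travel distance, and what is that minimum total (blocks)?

Site A, total 407 blocks

Total weighted distance at each candidate:
  Site A (5, 2): total = 407
  Site B (12, 4): total = 588
  Site C (3, 1): total = 558
  Site D (7, 1): total = 504
Minimum is at Site A with total 407 blocks.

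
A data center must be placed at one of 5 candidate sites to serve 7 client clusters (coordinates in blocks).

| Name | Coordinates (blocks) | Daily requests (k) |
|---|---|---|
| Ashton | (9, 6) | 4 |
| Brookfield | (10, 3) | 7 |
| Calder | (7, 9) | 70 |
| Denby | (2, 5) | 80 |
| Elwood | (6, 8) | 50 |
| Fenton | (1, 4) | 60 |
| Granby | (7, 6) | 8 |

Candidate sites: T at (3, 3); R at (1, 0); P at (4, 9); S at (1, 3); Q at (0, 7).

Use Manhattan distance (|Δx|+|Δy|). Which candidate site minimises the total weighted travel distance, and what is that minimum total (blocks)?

P, total 1484 blocks

Total weighted distance at each candidate:
  T (3, 3): total = 1661
  R (1, 0): total = 2656
  P (4, 9): total = 1484
  S (1, 3): total = 1819
  Q (0, 7): total = 1742
Minimum is at P with total 1484 blocks.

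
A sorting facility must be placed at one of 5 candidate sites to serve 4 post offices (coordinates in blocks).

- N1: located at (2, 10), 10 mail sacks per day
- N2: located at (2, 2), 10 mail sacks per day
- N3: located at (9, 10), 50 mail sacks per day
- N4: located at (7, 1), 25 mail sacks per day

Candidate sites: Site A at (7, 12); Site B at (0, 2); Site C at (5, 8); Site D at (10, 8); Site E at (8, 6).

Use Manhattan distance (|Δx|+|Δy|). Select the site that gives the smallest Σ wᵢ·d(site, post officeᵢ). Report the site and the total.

Site E, total 600 blocks

Total weighted distance at each candidate:
  Site A (7, 12): total = 695
  Site B (0, 2): total = 1170
  Site C (5, 8): total = 665
  Site D (10, 8): total = 640
  Site E (8, 6): total = 600
Minimum is at Site E with total 600 blocks.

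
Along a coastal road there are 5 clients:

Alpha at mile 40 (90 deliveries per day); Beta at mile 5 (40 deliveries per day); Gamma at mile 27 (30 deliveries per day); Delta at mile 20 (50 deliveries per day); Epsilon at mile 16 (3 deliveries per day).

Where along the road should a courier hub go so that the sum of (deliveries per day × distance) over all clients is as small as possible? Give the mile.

For a sum of weighted absolute distances on a line, the optimum is the weighted median (not the mean). Total weight W = 213; half-weight = 106.5.
Sort by position and accumulate weight:
  mile 5 (Beta, w=40) → cum 40
  mile 16 (Epsilon, w=3) → cum 43
  mile 20 (Delta, w=50) → cum 93
  mile 27 (Gamma, w=30) → cum 123  ≥ 106.5 → median here
  mile 40 (Alpha, w=90) → cum 213
Optimal location: mile 27.

x = 27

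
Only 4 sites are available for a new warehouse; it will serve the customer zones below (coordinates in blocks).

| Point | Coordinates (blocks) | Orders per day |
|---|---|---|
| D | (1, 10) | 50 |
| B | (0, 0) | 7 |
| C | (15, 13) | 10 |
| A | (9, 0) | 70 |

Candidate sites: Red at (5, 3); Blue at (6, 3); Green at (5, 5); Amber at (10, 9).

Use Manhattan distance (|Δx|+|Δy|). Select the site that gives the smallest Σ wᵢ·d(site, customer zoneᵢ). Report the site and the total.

Total weighted distance at each candidate:
  Red (5, 3): total = 1296
  Blue (6, 3): total = 1273
  Green (5, 5): total = 1330
  Amber (10, 9): total = 1423
Minimum is at Blue with total 1273 blocks.

Blue, total 1273 blocks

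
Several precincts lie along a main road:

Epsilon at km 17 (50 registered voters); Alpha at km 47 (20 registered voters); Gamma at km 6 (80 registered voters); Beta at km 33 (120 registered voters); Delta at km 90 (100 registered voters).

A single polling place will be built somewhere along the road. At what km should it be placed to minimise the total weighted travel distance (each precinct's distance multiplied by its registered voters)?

For a sum of weighted absolute distances on a line, the optimum is the weighted median (not the mean). Total weight W = 370; half-weight = 185.
Sort by position and accumulate weight:
  km 6 (Gamma, w=80) → cum 80
  km 17 (Epsilon, w=50) → cum 130
  km 33 (Beta, w=120) → cum 250  ≥ 185 → median here
  km 47 (Alpha, w=20) → cum 270
  km 90 (Delta, w=100) → cum 370
Optimal location: km 33.

x = 33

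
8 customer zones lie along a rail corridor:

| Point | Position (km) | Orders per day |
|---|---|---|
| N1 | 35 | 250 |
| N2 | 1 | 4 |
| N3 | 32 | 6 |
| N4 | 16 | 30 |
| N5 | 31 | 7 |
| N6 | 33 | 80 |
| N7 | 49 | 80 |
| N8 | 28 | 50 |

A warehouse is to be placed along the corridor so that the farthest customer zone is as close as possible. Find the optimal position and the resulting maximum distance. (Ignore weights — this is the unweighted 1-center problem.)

The 1-center on a line is the midpoint of the two extreme points: leftmost at 1, rightmost at 49.
Optimal location = (1 + 49)/2 = 25; maximum distance = (49 − 1)/2 = 24.

location 25, max distance 24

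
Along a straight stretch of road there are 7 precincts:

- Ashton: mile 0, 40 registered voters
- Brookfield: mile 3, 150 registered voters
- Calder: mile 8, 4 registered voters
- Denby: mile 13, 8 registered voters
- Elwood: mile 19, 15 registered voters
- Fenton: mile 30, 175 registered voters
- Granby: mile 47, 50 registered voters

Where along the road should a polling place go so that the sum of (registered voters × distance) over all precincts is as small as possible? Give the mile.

For a sum of weighted absolute distances on a line, the optimum is the weighted median (not the mean). Total weight W = 442; half-weight = 221.
Sort by position and accumulate weight:
  mile 0 (Ashton, w=40) → cum 40
  mile 3 (Brookfield, w=150) → cum 190
  mile 8 (Calder, w=4) → cum 194
  mile 13 (Denby, w=8) → cum 202
  mile 19 (Elwood, w=15) → cum 217
  mile 30 (Fenton, w=175) → cum 392  ≥ 221 → median here
  mile 47 (Granby, w=50) → cum 442
Optimal location: mile 30.

x = 30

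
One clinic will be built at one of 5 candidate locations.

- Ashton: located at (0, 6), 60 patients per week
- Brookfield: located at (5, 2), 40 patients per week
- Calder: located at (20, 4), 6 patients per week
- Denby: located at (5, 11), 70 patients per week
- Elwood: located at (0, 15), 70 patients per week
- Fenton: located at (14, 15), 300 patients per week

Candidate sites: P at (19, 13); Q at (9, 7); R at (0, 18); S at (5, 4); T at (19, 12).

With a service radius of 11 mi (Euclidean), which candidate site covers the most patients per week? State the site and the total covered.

Q, covering 470

Coverage radius r = 11 mi; a point is covered iff (Δx)²+(Δy)² ≤ 11² = 121.
  P (19, 13): covers {Calder, Fenton} → 306
  Q (9, 7): covers {Ashton, Brookfield, Denby, Fenton} → 470
  R (0, 18): covers {Denby, Elwood} → 140
  S (5, 4): covers {Ashton, Brookfield, Denby} → 170
  T (19, 12): covers {Calder, Fenton} → 306
Maximum coverage at Q: 470 patients per week.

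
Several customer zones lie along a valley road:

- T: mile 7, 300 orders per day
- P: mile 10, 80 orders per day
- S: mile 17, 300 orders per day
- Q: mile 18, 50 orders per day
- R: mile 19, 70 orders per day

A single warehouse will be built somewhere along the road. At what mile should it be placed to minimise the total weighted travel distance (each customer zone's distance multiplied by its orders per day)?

x = 17

For a sum of weighted absolute distances on a line, the optimum is the weighted median (not the mean). Total weight W = 800; half-weight = 400.
Sort by position and accumulate weight:
  mile 7 (T, w=300) → cum 300
  mile 10 (P, w=80) → cum 380
  mile 17 (S, w=300) → cum 680  ≥ 400 → median here
  mile 18 (Q, w=50) → cum 730
  mile 19 (R, w=70) → cum 800
Optimal location: mile 17.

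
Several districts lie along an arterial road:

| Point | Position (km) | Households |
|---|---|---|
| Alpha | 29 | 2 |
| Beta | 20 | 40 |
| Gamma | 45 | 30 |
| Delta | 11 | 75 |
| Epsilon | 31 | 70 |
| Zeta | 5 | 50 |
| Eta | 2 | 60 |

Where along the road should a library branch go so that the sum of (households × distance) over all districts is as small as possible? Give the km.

For a sum of weighted absolute distances on a line, the optimum is the weighted median (not the mean). Total weight W = 327; half-weight = 163.5.
Sort by position and accumulate weight:
  km 2 (Eta, w=60) → cum 60
  km 5 (Zeta, w=50) → cum 110
  km 11 (Delta, w=75) → cum 185  ≥ 163.5 → median here
  km 20 (Beta, w=40) → cum 225
  km 29 (Alpha, w=2) → cum 227
  km 31 (Epsilon, w=70) → cum 297
  km 45 (Gamma, w=30) → cum 327
Optimal location: km 11.

x = 11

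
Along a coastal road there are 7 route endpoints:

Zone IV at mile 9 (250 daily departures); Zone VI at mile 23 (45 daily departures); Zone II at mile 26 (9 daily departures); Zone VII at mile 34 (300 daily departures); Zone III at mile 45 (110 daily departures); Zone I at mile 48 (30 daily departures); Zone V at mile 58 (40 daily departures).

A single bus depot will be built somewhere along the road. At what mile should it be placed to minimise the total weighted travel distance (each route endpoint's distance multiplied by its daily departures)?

For a sum of weighted absolute distances on a line, the optimum is the weighted median (not the mean). Total weight W = 784; half-weight = 392.
Sort by position and accumulate weight:
  mile 9 (Zone IV, w=250) → cum 250
  mile 23 (Zone VI, w=45) → cum 295
  mile 26 (Zone II, w=9) → cum 304
  mile 34 (Zone VII, w=300) → cum 604  ≥ 392 → median here
  mile 45 (Zone III, w=110) → cum 714
  mile 48 (Zone I, w=30) → cum 744
  mile 58 (Zone V, w=40) → cum 784
Optimal location: mile 34.

x = 34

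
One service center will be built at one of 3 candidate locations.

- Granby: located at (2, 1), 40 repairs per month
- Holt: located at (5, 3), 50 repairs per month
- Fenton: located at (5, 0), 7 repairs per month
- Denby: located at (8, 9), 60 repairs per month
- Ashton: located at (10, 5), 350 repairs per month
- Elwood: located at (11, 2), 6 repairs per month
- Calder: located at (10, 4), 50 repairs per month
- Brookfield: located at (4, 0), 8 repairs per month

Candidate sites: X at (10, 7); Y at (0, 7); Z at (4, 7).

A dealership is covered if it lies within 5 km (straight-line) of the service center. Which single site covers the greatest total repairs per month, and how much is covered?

X, covering 460

Coverage radius r = 5 km; a point is covered iff (Δx)²+(Δy)² ≤ 5² = 25.
  X (10, 7): covers {Denby, Ashton, Calder} → 460
  Y (0, 7): covers {none} → 0
  Z (4, 7): covers {Holt, Denby} → 110
Maximum coverage at X: 460 repairs per month.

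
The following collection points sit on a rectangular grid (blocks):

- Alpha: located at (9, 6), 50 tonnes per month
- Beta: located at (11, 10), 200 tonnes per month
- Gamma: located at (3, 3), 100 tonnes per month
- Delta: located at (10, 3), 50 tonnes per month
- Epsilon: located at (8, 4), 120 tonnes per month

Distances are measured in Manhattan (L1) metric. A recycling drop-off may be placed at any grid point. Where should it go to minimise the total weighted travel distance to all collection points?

(9, 4)

Manhattan distance separates: Σwᵢ(|x−xᵢ|+|y−yᵢ|) = Σwᵢ|x−xᵢ| + Σwᵢ|y−yᵢ|, so x and y are optimised independently as 1-D weighted medians.
Total weight W = 520; half = 260.
x-coordinate, sorted with cumulative weight:
  x=3 (Gamma, w=100) cum 100
  x=8 (Epsilon, w=120) cum 220
  x=9 (Alpha, w=50) cum 270  ← median
  x=10 (Delta, w=50) cum 320
  x=11 (Beta, w=200) cum 520
⇒ x* = 9
y-coordinate, sorted with cumulative weight:
  y=3 (Gamma, w=100) cum 100
  y=3 (Delta, w=50) cum 150
  y=4 (Epsilon, w=120) cum 270  ← median
  y=6 (Alpha, w=50) cum 320
  y=10 (Beta, w=200) cum 520
⇒ y* = 4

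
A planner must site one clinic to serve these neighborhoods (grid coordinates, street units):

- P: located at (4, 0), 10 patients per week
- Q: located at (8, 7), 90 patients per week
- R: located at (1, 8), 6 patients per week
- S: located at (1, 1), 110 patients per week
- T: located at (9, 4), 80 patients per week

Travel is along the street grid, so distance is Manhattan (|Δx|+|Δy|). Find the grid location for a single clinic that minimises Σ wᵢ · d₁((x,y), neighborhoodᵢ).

Manhattan distance separates: Σwᵢ(|x−xᵢ|+|y−yᵢ|) = Σwᵢ|x−xᵢ| + Σwᵢ|y−yᵢ|, so x and y are optimised independently as 1-D weighted medians.
Total weight W = 296; half = 148.
x-coordinate, sorted with cumulative weight:
  x=1 (R, w=6) cum 6
  x=1 (S, w=110) cum 116
  x=4 (P, w=10) cum 126
  x=8 (Q, w=90) cum 216  ← median
  x=9 (T, w=80) cum 296
⇒ x* = 8
y-coordinate, sorted with cumulative weight:
  y=0 (P, w=10) cum 10
  y=1 (S, w=110) cum 120
  y=4 (T, w=80) cum 200  ← median
  y=7 (Q, w=90) cum 290
  y=8 (R, w=6) cum 296
⇒ y* = 4

(8, 4)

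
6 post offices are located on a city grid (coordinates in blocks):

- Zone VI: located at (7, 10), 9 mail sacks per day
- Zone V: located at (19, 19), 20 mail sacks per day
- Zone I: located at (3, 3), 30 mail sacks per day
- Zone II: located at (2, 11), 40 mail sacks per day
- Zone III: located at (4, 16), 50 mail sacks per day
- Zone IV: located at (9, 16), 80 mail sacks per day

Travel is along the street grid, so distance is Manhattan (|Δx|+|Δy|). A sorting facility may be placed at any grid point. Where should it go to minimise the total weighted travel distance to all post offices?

(4, 16)

Manhattan distance separates: Σwᵢ(|x−xᵢ|+|y−yᵢ|) = Σwᵢ|x−xᵢ| + Σwᵢ|y−yᵢ|, so x and y are optimised independently as 1-D weighted medians.
Total weight W = 229; half = 114.5.
x-coordinate, sorted with cumulative weight:
  x=2 (Zone II, w=40) cum 40
  x=3 (Zone I, w=30) cum 70
  x=4 (Zone III, w=50) cum 120  ← median
  x=7 (Zone VI, w=9) cum 129
  x=9 (Zone IV, w=80) cum 209
  x=19 (Zone V, w=20) cum 229
⇒ x* = 4
y-coordinate, sorted with cumulative weight:
  y=3 (Zone I, w=30) cum 30
  y=10 (Zone VI, w=9) cum 39
  y=11 (Zone II, w=40) cum 79
  y=16 (Zone III, w=50) cum 129  ← median
  y=16 (Zone IV, w=80) cum 209
  y=19 (Zone V, w=20) cum 229
⇒ y* = 16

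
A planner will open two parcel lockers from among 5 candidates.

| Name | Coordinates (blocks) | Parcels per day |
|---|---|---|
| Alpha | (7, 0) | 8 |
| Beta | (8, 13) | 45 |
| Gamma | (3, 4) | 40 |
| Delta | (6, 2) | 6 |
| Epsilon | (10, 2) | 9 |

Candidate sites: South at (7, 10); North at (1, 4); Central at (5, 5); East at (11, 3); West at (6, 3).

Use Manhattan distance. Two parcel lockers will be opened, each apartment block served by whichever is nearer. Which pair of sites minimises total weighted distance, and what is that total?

{South, West}, total 423

Evaluate every pair (each demand assigned to the nearer of the two):
  {South, West}: total = 423
  {South, Central}: total = 452
  {South, North}: total = 481
  {South, East}: total = 650
  {Central, West}: total = 698
  {North, West}: total = 703
  {Central, East}: total = 713
  {North, Central}: total = 727
  {East, West}: total = 756
  {North, East}: total = 775
Best pair: {South, West} with total 423.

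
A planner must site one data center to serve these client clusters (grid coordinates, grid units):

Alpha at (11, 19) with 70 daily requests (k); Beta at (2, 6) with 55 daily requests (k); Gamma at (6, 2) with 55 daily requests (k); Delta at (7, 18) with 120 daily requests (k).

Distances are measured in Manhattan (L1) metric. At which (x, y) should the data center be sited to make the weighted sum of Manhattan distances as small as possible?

Manhattan distance separates: Σwᵢ(|x−xᵢ|+|y−yᵢ|) = Σwᵢ|x−xᵢ| + Σwᵢ|y−yᵢ|, so x and y are optimised independently as 1-D weighted medians.
Total weight W = 300; half = 150.
x-coordinate, sorted with cumulative weight:
  x=2 (Beta, w=55) cum 55
  x=6 (Gamma, w=55) cum 110
  x=7 (Delta, w=120) cum 230  ← median
  x=11 (Alpha, w=70) cum 300
⇒ x* = 7
y-coordinate, sorted with cumulative weight:
  y=2 (Gamma, w=55) cum 55
  y=6 (Beta, w=55) cum 110
  y=18 (Delta, w=120) cum 230  ← median
  y=19 (Alpha, w=70) cum 300
⇒ y* = 18

(7, 18)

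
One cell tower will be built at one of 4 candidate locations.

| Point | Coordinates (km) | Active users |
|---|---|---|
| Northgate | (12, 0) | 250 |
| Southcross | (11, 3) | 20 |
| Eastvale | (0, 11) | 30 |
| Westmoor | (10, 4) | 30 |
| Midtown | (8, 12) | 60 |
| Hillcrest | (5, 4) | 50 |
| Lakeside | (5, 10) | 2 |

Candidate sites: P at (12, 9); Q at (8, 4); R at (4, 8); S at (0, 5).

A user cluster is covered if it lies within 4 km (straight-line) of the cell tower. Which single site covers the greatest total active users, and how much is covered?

Coverage radius r = 4 km; a point is covered iff (Δx)²+(Δy)² ≤ 4² = 16.
  P (12, 9): covers {none} → 0
  Q (8, 4): covers {Southcross, Westmoor, Hillcrest} → 100
  R (4, 8): covers {Lakeside} → 2
  S (0, 5): covers {none} → 0
Maximum coverage at Q: 100 active users.

Q, covering 100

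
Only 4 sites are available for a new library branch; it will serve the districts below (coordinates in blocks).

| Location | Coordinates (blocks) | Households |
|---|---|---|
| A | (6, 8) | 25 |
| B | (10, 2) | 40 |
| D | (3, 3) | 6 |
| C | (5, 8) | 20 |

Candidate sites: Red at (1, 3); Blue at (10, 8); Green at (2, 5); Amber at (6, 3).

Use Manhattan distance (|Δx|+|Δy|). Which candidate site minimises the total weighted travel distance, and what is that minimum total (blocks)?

Amber, total 463 blocks

Total weighted distance at each candidate:
  Red (1, 3): total = 842
  Blue (10, 8): total = 512
  Green (2, 5): total = 753
  Amber (6, 3): total = 463
Minimum is at Amber with total 463 blocks.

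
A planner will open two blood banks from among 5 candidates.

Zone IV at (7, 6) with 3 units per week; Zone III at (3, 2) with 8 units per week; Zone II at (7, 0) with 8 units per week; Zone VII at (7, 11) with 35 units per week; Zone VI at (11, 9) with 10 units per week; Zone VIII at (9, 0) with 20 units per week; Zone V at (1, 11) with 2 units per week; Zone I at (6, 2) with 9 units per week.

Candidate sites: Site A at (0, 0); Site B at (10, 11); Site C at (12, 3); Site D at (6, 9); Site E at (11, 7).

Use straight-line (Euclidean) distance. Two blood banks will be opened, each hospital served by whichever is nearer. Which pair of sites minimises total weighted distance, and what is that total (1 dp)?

Evaluate every pair (each demand assigned to the nearer of the two):
  {Site C, Site D}: total = 395.7
  {Site B, Site C}: total = 421.5
  {Site D, Site E}: total = 452.5
  {Site A, Site D}: total = 470.3
  {Site A, Site B}: total = 484.6
  {Site B, Site E}: total = 504.6
  {Site B, Site D}: total = 507.0
  {Site C, Site E}: total = 510.6
  {Site A, Site E}: total = 539.3
  {Site A, Site C}: total = 645.7
Best pair: {Site C, Site D} with total 395.7.

{Site C, Site D}, total 395.7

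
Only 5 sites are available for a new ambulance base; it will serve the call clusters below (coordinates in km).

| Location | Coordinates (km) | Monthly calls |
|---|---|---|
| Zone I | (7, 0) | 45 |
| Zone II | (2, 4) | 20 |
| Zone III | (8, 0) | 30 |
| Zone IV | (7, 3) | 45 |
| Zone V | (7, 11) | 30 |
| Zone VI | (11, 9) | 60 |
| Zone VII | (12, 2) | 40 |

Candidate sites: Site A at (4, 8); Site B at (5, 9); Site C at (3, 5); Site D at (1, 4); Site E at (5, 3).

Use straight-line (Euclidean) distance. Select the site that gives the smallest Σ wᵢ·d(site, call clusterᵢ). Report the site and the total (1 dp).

Site E, total 1482.1 km

Total weighted distance at each candidate:
  Site A (4, 8): total = 1956.2
  Site B (5, 9): total = 1941.5
  Site C (3, 5): total = 1862.3
  Site D (1, 4): total = 2254.7
  Site E (5, 3): total = 1482.1
Minimum is at Site E with total 1482.1 km.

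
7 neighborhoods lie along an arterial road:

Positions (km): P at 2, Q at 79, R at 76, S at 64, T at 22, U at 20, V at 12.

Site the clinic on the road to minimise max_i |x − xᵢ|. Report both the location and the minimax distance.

The 1-center on a line is the midpoint of the two extreme points: leftmost at 2, rightmost at 79.
Optimal location = (2 + 79)/2 = 40.5; maximum distance = (79 − 2)/2 = 38.5.

location 40.5, max distance 38.5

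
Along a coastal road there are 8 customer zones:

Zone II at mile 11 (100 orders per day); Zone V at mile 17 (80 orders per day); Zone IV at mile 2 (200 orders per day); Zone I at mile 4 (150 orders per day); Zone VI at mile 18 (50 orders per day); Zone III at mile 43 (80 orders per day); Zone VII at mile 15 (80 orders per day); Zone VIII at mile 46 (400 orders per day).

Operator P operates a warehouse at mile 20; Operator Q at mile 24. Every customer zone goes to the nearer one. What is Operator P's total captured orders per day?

The indifferent point is the midpoint (20+24)/2 = 22; customer zones left of it (closer to Operator P at 20) go to Operator P, those right go to Operator Q.
  Zone IV at 2 (w=200) → Operator P
  Zone I at 4 (w=150) → Operator P
  Zone II at 11 (w=100) → Operator P
  Zone VII at 15 (w=80) → Operator P
  Zone V at 17 (w=80) → Operator P
  Zone VI at 18 (w=50) → Operator P
  Zone III at 43 (w=80) → Operator Q
  Zone VIII at 46 (w=400) → Operator Q
Operator P captures 660; Operator Q captures 480.

660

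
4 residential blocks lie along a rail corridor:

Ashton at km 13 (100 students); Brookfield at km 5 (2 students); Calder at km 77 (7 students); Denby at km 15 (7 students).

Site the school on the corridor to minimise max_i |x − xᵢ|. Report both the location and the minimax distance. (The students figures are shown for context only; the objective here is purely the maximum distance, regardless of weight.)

location 41, max distance 36

The 1-center on a line is the midpoint of the two extreme points: leftmost at 5, rightmost at 77.
Optimal location = (5 + 77)/2 = 41; maximum distance = (77 − 5)/2 = 36.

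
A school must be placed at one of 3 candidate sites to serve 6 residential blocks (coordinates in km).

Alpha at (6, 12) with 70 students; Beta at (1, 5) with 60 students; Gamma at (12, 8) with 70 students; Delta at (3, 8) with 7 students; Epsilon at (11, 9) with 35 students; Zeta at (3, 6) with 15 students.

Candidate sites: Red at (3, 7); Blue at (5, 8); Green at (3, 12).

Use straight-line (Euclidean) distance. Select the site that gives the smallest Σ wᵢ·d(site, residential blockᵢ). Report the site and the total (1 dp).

Blue, total 1347.9 km

Total weighted distance at each candidate:
  Red (3, 7): total = 1522.4
  Blue (5, 8): total = 1347.9
  Green (3, 12): total = 1753.3
Minimum is at Blue with total 1347.9 km.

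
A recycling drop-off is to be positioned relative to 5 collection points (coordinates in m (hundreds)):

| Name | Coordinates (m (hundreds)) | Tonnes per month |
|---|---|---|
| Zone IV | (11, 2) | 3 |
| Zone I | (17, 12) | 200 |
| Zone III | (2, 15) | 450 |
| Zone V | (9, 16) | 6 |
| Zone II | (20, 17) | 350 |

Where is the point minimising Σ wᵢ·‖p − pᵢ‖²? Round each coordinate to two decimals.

(11.29, 15.07)

The minimiser of Σwᵢ‖p−pᵢ‖² is the weighted centroid p* = (Σwᵢpᵢ)/(Σwᵢ).
Σwᵢ = 1009.
Σwᵢxᵢ = 3·11 + 200·17 + 450·2 + 6·9 + 350·20 = 11387.
Σwᵢyᵢ = 3·2 + 200·12 + 450·15 + 6·16 + 350·17 = 15202.
x* = 11387/1009 = 11.29, y* = 15202/1009 = 15.07.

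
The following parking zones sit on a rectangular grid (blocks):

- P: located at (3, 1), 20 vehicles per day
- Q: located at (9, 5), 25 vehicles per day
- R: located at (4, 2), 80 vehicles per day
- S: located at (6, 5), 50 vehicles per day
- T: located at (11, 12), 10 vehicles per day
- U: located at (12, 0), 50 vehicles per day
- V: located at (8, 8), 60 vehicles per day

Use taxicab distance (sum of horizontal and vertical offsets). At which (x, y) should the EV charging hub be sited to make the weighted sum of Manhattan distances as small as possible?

Manhattan distance separates: Σwᵢ(|x−xᵢ|+|y−yᵢ|) = Σwᵢ|x−xᵢ| + Σwᵢ|y−yᵢ|, so x and y are optimised independently as 1-D weighted medians.
Total weight W = 295; half = 147.5.
x-coordinate, sorted with cumulative weight:
  x=3 (P, w=20) cum 20
  x=4 (R, w=80) cum 100
  x=6 (S, w=50) cum 150  ← median
  x=8 (V, w=60) cum 210
  x=9 (Q, w=25) cum 235
  x=11 (T, w=10) cum 245
  x=12 (U, w=50) cum 295
⇒ x* = 6
y-coordinate, sorted with cumulative weight:
  y=0 (U, w=50) cum 50
  y=1 (P, w=20) cum 70
  y=2 (R, w=80) cum 150  ← median
  y=5 (Q, w=25) cum 175
  y=5 (S, w=50) cum 225
  y=8 (V, w=60) cum 285
  y=12 (T, w=10) cum 295
⇒ y* = 2

(6, 2)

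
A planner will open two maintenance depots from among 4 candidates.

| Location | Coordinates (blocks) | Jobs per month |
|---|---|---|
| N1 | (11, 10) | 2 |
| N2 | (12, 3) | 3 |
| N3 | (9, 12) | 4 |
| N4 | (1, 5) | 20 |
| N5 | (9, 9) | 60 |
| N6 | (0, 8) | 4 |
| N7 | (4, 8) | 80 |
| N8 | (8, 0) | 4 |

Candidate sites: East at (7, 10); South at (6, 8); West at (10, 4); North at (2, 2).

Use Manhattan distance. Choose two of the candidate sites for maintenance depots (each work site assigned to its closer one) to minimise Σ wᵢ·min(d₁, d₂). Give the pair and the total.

{South, North}, total 611

Evaluate every pair (each demand assigned to the nearer of the two):
  {South, North}: total = 611
  {East, South}: total = 621
  {South, West}: total = 659
  {East, North}: total = 781
  {East, West}: total = 873
  {West, North}: total = 1195
Best pair: {South, North} with total 611.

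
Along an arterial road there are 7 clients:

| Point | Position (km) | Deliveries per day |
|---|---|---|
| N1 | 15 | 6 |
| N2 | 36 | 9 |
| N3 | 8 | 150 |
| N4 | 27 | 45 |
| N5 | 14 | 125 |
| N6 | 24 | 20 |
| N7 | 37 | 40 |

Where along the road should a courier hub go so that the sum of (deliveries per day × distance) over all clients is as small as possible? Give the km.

For a sum of weighted absolute distances on a line, the optimum is the weighted median (not the mean). Total weight W = 395; half-weight = 197.5.
Sort by position and accumulate weight:
  km 8 (N3, w=150) → cum 150
  km 14 (N5, w=125) → cum 275  ≥ 197.5 → median here
  km 15 (N1, w=6) → cum 281
  km 24 (N6, w=20) → cum 301
  km 27 (N4, w=45) → cum 346
  km 36 (N2, w=9) → cum 355
  km 37 (N7, w=40) → cum 395
Optimal location: km 14.

x = 14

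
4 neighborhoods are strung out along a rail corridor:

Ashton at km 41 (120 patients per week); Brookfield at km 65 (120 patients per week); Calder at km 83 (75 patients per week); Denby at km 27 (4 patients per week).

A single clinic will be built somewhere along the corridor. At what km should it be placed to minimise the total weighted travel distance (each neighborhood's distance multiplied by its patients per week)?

For a sum of weighted absolute distances on a line, the optimum is the weighted median (not the mean). Total weight W = 319; half-weight = 159.5.
Sort by position and accumulate weight:
  km 27 (Denby, w=4) → cum 4
  km 41 (Ashton, w=120) → cum 124
  km 65 (Brookfield, w=120) → cum 244  ≥ 159.5 → median here
  km 83 (Calder, w=75) → cum 319
Optimal location: km 65.

x = 65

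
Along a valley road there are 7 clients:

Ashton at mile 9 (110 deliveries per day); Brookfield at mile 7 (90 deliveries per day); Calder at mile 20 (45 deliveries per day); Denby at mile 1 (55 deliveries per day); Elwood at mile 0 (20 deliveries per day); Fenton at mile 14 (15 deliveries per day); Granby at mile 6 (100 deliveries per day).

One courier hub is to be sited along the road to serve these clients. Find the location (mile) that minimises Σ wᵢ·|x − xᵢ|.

For a sum of weighted absolute distances on a line, the optimum is the weighted median (not the mean). Total weight W = 435; half-weight = 217.5.
Sort by position and accumulate weight:
  mile 0 (Elwood, w=20) → cum 20
  mile 1 (Denby, w=55) → cum 75
  mile 6 (Granby, w=100) → cum 175
  mile 7 (Brookfield, w=90) → cum 265  ≥ 217.5 → median here
  mile 9 (Ashton, w=110) → cum 375
  mile 14 (Fenton, w=15) → cum 390
  mile 20 (Calder, w=45) → cum 435
Optimal location: mile 7.

x = 7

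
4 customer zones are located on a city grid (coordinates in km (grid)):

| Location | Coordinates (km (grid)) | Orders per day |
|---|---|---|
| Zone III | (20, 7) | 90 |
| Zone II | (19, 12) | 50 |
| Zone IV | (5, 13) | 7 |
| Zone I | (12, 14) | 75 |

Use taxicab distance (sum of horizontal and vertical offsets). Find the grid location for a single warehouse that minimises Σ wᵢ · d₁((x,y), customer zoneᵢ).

(19, 12)

Manhattan distance separates: Σwᵢ(|x−xᵢ|+|y−yᵢ|) = Σwᵢ|x−xᵢ| + Σwᵢ|y−yᵢ|, so x and y are optimised independently as 1-D weighted medians.
Total weight W = 222; half = 111.
x-coordinate, sorted with cumulative weight:
  x=5 (Zone IV, w=7) cum 7
  x=12 (Zone I, w=75) cum 82
  x=19 (Zone II, w=50) cum 132  ← median
  x=20 (Zone III, w=90) cum 222
⇒ x* = 19
y-coordinate, sorted with cumulative weight:
  y=7 (Zone III, w=90) cum 90
  y=12 (Zone II, w=50) cum 140  ← median
  y=13 (Zone IV, w=7) cum 147
  y=14 (Zone I, w=75) cum 222
⇒ y* = 12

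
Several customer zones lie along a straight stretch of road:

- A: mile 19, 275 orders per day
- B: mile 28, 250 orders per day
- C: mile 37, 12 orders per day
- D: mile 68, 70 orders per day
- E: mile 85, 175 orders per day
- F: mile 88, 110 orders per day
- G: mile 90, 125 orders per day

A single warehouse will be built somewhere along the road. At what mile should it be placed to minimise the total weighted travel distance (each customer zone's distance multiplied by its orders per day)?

For a sum of weighted absolute distances on a line, the optimum is the weighted median (not the mean). Total weight W = 1017; half-weight = 508.5.
Sort by position and accumulate weight:
  mile 19 (A, w=275) → cum 275
  mile 28 (B, w=250) → cum 525  ≥ 508.5 → median here
  mile 37 (C, w=12) → cum 537
  mile 68 (D, w=70) → cum 607
  mile 85 (E, w=175) → cum 782
  mile 88 (F, w=110) → cum 892
  mile 90 (G, w=125) → cum 1017
Optimal location: mile 28.

x = 28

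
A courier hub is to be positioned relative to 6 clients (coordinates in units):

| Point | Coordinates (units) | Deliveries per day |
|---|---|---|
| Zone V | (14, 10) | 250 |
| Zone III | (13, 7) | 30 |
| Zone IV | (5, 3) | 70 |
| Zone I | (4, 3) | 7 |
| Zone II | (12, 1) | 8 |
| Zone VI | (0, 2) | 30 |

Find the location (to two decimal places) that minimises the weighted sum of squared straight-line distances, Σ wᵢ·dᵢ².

(11.05, 7.62)

The minimiser of Σwᵢ‖p−pᵢ‖² is the weighted centroid p* = (Σwᵢpᵢ)/(Σwᵢ).
Σwᵢ = 395.
Σwᵢxᵢ = 250·14 + 30·13 + 70·5 + 7·4 + 8·12 + 30·0 = 4364.
Σwᵢyᵢ = 250·10 + 30·7 + 70·3 + 7·3 + 8·1 + 30·2 = 3009.
x* = 4364/395 = 11.05, y* = 3009/395 = 7.62.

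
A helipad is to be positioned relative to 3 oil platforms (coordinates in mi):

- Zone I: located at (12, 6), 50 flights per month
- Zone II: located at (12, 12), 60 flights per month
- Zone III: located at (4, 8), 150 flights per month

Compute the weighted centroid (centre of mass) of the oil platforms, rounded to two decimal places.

(7.38, 8.54)

The minimiser of Σwᵢ‖p−pᵢ‖² is the weighted centroid p* = (Σwᵢpᵢ)/(Σwᵢ).
Σwᵢ = 260.
Σwᵢxᵢ = 50·12 + 60·12 + 150·4 = 1920.
Σwᵢyᵢ = 50·6 + 60·12 + 150·8 = 2220.
x* = 1920/260 = 7.38, y* = 2220/260 = 8.54.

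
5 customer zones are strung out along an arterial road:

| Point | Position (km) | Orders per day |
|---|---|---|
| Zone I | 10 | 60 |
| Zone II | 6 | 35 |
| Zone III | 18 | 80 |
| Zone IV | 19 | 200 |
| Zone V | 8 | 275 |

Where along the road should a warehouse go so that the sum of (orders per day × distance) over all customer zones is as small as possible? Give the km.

For a sum of weighted absolute distances on a line, the optimum is the weighted median (not the mean). Total weight W = 650; half-weight = 325.
Sort by position and accumulate weight:
  km 6 (Zone II, w=35) → cum 35
  km 8 (Zone V, w=275) → cum 310
  km 10 (Zone I, w=60) → cum 370  ≥ 325 → median here
  km 18 (Zone III, w=80) → cum 450
  km 19 (Zone IV, w=200) → cum 650
Optimal location: km 10.

x = 10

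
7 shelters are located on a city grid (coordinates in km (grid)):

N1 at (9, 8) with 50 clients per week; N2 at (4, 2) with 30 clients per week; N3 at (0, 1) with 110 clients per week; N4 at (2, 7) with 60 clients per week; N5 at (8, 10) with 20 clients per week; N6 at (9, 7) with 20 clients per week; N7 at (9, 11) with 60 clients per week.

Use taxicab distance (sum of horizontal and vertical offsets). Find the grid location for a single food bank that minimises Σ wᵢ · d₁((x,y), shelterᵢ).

Manhattan distance separates: Σwᵢ(|x−xᵢ|+|y−yᵢ|) = Σwᵢ|x−xᵢ| + Σwᵢ|y−yᵢ|, so x and y are optimised independently as 1-D weighted medians.
Total weight W = 350; half = 175.
x-coordinate, sorted with cumulative weight:
  x=0 (N3, w=110) cum 110
  x=2 (N4, w=60) cum 170
  x=4 (N2, w=30) cum 200  ← median
  x=8 (N5, w=20) cum 220
  x=9 (N1, w=50) cum 270
  x=9 (N6, w=20) cum 290
  x=9 (N7, w=60) cum 350
⇒ x* = 4
y-coordinate, sorted with cumulative weight:
  y=1 (N3, w=110) cum 110
  y=2 (N2, w=30) cum 140
  y=7 (N4, w=60) cum 200  ← median
  y=7 (N6, w=20) cum 220
  y=8 (N1, w=50) cum 270
  y=10 (N5, w=20) cum 290
  y=11 (N7, w=60) cum 350
⇒ y* = 7

(4, 7)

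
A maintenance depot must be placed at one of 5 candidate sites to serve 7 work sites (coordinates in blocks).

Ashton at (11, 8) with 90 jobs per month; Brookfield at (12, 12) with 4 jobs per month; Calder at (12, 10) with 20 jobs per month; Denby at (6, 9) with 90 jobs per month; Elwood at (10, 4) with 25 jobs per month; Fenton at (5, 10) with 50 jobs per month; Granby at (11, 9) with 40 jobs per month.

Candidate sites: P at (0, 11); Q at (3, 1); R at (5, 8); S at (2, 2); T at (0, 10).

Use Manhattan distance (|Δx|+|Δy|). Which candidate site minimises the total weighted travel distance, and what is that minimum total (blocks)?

R, total 1549 blocks

Total weighted distance at each candidate:
  P (0, 11): total = 3537
  Q (3, 1): total = 4220
  R (5, 8): total = 1549
  S (2, 2): total = 4220
  T (0, 10): total = 3226
Minimum is at R with total 1549 blocks.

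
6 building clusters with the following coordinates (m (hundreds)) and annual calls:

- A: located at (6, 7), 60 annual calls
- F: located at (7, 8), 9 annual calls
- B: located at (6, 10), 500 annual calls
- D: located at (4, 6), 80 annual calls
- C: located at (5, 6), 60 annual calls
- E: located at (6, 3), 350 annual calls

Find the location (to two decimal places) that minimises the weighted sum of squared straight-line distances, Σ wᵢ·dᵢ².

(5.80, 6.97)

The minimiser of Σwᵢ‖p−pᵢ‖² is the weighted centroid p* = (Σwᵢpᵢ)/(Σwᵢ).
Σwᵢ = 1059.
Σwᵢxᵢ = 60·6 + 9·7 + 500·6 + 80·4 + 60·5 + 350·6 = 6143.
Σwᵢyᵢ = 60·7 + 9·8 + 500·10 + 80·6 + 60·6 + 350·3 = 7382.
x* = 6143/1059 = 5.80, y* = 7382/1059 = 6.97.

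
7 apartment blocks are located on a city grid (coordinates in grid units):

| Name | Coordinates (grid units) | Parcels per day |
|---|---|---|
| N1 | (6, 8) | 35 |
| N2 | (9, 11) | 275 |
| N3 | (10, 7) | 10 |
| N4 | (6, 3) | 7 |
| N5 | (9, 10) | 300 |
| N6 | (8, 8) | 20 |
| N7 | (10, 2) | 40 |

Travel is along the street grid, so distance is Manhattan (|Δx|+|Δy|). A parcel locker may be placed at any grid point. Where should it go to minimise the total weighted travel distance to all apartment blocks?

Manhattan distance separates: Σwᵢ(|x−xᵢ|+|y−yᵢ|) = Σwᵢ|x−xᵢ| + Σwᵢ|y−yᵢ|, so x and y are optimised independently as 1-D weighted medians.
Total weight W = 687; half = 343.5.
x-coordinate, sorted with cumulative weight:
  x=6 (N1, w=35) cum 35
  x=6 (N4, w=7) cum 42
  x=8 (N6, w=20) cum 62
  x=9 (N2, w=275) cum 337
  x=9 (N5, w=300) cum 637  ← median
  x=10 (N3, w=10) cum 647
  x=10 (N7, w=40) cum 687
⇒ x* = 9
y-coordinate, sorted with cumulative weight:
  y=2 (N7, w=40) cum 40
  y=3 (N4, w=7) cum 47
  y=7 (N3, w=10) cum 57
  y=8 (N1, w=35) cum 92
  y=8 (N6, w=20) cum 112
  y=10 (N5, w=300) cum 412  ← median
  y=11 (N2, w=275) cum 687
⇒ y* = 10

(9, 10)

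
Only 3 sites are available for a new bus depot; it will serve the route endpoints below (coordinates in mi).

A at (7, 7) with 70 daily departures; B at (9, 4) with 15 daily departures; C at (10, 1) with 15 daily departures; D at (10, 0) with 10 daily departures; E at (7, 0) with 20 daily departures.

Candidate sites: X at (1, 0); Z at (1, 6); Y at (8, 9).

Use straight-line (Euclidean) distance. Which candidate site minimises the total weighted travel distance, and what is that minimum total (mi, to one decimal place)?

Y, total 630.0 mi

Total weighted distance at each candidate:
  X (1, 0): total = 1125.4
  Z (1, 6): total = 981.8
  Y (8, 9): total = 630.0
Minimum is at Y with total 630.0 mi.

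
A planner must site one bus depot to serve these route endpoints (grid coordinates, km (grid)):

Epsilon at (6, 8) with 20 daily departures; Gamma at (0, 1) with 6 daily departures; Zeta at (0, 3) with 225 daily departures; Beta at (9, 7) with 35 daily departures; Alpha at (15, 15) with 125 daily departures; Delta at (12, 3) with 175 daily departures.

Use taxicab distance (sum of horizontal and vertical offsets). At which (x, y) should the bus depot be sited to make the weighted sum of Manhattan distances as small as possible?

Manhattan distance separates: Σwᵢ(|x−xᵢ|+|y−yᵢ|) = Σwᵢ|x−xᵢ| + Σwᵢ|y−yᵢ|, so x and y are optimised independently as 1-D weighted medians.
Total weight W = 586; half = 293.
x-coordinate, sorted with cumulative weight:
  x=0 (Gamma, w=6) cum 6
  x=0 (Zeta, w=225) cum 231
  x=6 (Epsilon, w=20) cum 251
  x=9 (Beta, w=35) cum 286
  x=12 (Delta, w=175) cum 461  ← median
  x=15 (Alpha, w=125) cum 586
⇒ x* = 12
y-coordinate, sorted with cumulative weight:
  y=1 (Gamma, w=6) cum 6
  y=3 (Zeta, w=225) cum 231
  y=3 (Delta, w=175) cum 406  ← median
  y=7 (Beta, w=35) cum 441
  y=8 (Epsilon, w=20) cum 461
  y=15 (Alpha, w=125) cum 586
⇒ y* = 3

(12, 3)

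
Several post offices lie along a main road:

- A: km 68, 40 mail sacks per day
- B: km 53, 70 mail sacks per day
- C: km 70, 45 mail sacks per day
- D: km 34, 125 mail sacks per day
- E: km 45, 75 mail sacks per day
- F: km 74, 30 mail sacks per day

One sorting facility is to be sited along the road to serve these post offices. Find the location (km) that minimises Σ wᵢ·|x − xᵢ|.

x = 45

For a sum of weighted absolute distances on a line, the optimum is the weighted median (not the mean). Total weight W = 385; half-weight = 192.5.
Sort by position and accumulate weight:
  km 34 (D, w=125) → cum 125
  km 45 (E, w=75) → cum 200  ≥ 192.5 → median here
  km 53 (B, w=70) → cum 270
  km 68 (A, w=40) → cum 310
  km 70 (C, w=45) → cum 355
  km 74 (F, w=30) → cum 385
Optimal location: km 45.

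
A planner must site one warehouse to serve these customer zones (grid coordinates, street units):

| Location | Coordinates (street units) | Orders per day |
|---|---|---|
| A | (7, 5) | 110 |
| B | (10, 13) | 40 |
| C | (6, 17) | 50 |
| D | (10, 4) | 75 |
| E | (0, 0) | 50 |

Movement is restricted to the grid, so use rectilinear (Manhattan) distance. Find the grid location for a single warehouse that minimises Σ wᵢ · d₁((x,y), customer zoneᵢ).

(7, 5)

Manhattan distance separates: Σwᵢ(|x−xᵢ|+|y−yᵢ|) = Σwᵢ|x−xᵢ| + Σwᵢ|y−yᵢ|, so x and y are optimised independently as 1-D weighted medians.
Total weight W = 325; half = 162.5.
x-coordinate, sorted with cumulative weight:
  x=0 (E, w=50) cum 50
  x=6 (C, w=50) cum 100
  x=7 (A, w=110) cum 210  ← median
  x=10 (B, w=40) cum 250
  x=10 (D, w=75) cum 325
⇒ x* = 7
y-coordinate, sorted with cumulative weight:
  y=0 (E, w=50) cum 50
  y=4 (D, w=75) cum 125
  y=5 (A, w=110) cum 235  ← median
  y=13 (B, w=40) cum 275
  y=17 (C, w=50) cum 325
⇒ y* = 5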